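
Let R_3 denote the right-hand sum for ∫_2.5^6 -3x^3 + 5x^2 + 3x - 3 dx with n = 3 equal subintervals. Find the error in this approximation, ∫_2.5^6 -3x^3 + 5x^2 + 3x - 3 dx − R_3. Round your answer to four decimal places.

284.1603

Exact integral: ∫_2.5^6 f(x) dx ≈ -574.619792.
R_3 ≈ -858.780093.
Error ≈ -574.619792 − (-858.780093) ≈ 284.1603.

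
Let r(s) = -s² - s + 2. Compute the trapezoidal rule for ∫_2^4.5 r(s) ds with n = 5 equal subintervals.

-30.9375

Δs = (4.5 − 2)/5 = 0.5.
r(2) = -4, r(2.5) = -6.75, r(3) = -10, r(3.5) = -13.75, r(4) = -18, r(4.5) = -22.75.
T_5 = (Δs/2)·[r(s_0) + 2r(s_1) + ... + 2r(s_{4}) + r(s_5)].
Sum = -30.9375.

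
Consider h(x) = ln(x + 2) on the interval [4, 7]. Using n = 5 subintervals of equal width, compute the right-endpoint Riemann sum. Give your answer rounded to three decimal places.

6.144

Δx = (7 − 4)/5 = 0.6.
Right endpoints: 4.6, 5.2, 5.8, 6.4, 7.
h(4.6) ≈ 1.887, h(5.2) ≈ 1.974, h(5.8) ≈ 2.054, h(6.4) ≈ 2.128, h(7) ≈ 2.197.
Sum = Δx · [h(4.6) + h(5.2) + h(5.8) + h(6.4) + h(7)].
Sum ≈ 6.144.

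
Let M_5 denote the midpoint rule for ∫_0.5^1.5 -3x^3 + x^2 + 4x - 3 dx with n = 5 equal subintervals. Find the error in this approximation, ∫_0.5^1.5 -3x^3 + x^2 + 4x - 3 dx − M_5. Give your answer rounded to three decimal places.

Exact integral: ∫_0.5^1.5 f(x) dx ≈ -1.66667.
M_5 = -1.64.
Error ≈ -1.66667 − (-1.64) ≈ -0.027.

-0.027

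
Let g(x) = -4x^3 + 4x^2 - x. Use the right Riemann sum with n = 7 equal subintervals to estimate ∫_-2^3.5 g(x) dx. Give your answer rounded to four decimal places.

Δx = (3.5 − (-2))/7 = 11/14.
Right endpoints: -17/14, -3/7, 5/14, 8/7, 27/14, 19/7, 3.5.
g(-17/14) = 4896/343, g(-3/7) = 507/343, g(5/14) = -10/343, g(8/7) = -648/343, g(27/14) = -5400/343, g(19/7) = -18259/343, g(3.5) = -126.
Sum = Δx · [g(-17/14) + g(-3/7) + g(5/14) + ...].
Sum ≈ -142.3265.

-142.3265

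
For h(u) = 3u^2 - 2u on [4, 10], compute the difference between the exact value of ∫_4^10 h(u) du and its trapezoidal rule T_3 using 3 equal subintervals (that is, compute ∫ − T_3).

Exact integral: ∫_4^10 h(u) du = 852.
T_3 = 864.
Error = 852 − 864 = -12.

-12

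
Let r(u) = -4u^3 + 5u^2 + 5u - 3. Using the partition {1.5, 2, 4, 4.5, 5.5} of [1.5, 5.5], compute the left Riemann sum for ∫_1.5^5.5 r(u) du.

-332.125

Subinterval widths: 0.5, 2, 0.5, 1.
Left endpoints: 1.5, 2, 4, 4.5.
r(1.5) = 2.25, r(2) = -5, r(4) = -159, r(4.5) = -243.75.
Sum = Σ Δu_i · r(u_i).
Sum = -332.125.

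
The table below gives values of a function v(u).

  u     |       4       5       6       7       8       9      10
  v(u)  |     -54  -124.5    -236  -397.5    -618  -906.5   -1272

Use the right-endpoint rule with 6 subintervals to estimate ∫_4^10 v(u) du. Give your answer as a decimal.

-3554.5

Δu = 1.
Sum = 1·[(-124.5) + (-236) + (-397.5) + (-618) + (-906.5) + (-1272)] = -3554.5.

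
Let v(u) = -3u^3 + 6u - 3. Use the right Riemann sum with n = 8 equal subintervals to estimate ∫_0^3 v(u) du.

-55.51171875

Δu = (3 − 0)/8 = 0.375.
Right endpoints: 0.375, 0.75, 1.125, 1.5, 1.875, 2.25, 2.625, 3.
v(0.375) = -465/512, v(0.75) = 0.234375, v(1.125) = -267/512, v(1.5) = -4.125, v(1.875) = -5901/512, v(2.25) = -23.671875, v(2.625) = -21255/512, v(3) = -66.
Sum = Δu · [v(0.375) + v(0.75) + v(1.125) + ...].
Sum = -55.51171875.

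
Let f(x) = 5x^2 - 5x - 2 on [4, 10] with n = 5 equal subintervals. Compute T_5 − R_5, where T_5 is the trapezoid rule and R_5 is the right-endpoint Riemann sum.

-234

T_5 = 1345.2.
R_5 = 1579.2.
T_5 − R_5 = -234.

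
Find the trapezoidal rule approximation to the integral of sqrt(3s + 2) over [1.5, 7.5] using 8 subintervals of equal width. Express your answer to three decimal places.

Δs = (7.5 − 1.5)/8 = 0.75.
f(1.5) ≈ 2.550, f(2.25) ≈ 2.958, f(3) ≈ 3.317, f(3.75) ≈ 3.640, f(4.5) ≈ 3.937, f(5.25) ≈ 4.213, f(6) ≈ 4.472, f(6.75) ≈ 4.717, f(7.5) ≈ 4.950.
T_8 = (Δs/2)·[f(s_0) + 2f(s_1) + ... + 2f(s_{7}) + f(s_8)].
Sum ≈ 23.253.

23.253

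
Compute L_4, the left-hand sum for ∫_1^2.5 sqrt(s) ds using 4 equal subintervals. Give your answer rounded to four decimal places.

Δs = (2.5 − 1)/4 = 0.375.
Left endpoints: 1, 1.375, 1.75, 2.125.
f(1) ≈ 1.0000, f(1.375) ≈ 1.1726, f(1.75) ≈ 1.3229, f(2.125) ≈ 1.4577.
Sum = Δs · [f(1) + f(1.375) + f(1.75) + f(2.125)].
Sum ≈ 1.8575.

1.8575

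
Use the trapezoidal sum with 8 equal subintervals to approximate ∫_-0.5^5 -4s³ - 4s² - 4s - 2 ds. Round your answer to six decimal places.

-865.702148

Δs = (5 − (-0.5))/8 = 0.6875.
f(-0.5) = -0.5, f(0.1875) = -2987/1024, f(0.875) = -11.2421875, f(1.5625) = -34073/1024, f(2.25) = -76.8125, f(2.9375) = -153247/1024, f(3.625) = -259.6015625, f(4.3125) = -424397/1024, f(5) = -622.
T_8 = (Δs/2)·[f(s_0) + 2f(s_1) + ... + 2f(s_{7}) + f(s_8)].
Sum ≈ -865.702148.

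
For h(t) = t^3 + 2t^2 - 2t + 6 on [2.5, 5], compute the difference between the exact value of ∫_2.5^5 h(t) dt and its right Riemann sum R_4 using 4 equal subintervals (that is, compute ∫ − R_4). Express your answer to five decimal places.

-46.49251

Exact integral: ∫_2.5^5 h(t) dt ≈ 215.6510417.
R_4 ≈ 262.1435547.
Error ≈ 215.6510417 − 262.1435547 ≈ -46.49251.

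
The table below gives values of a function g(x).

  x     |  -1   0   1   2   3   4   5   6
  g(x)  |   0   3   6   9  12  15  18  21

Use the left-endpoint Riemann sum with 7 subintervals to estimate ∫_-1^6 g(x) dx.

63

Δx = 1.
Sum = 1·[0 + 3 + 6 + 9 + 12 + 15 + 18] = 63.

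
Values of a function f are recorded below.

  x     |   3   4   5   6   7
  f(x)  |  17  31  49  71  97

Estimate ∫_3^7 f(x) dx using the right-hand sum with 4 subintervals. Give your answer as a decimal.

Δx = 1.
Sum = 1·[31 + 49 + 71 + 97] = 248.

248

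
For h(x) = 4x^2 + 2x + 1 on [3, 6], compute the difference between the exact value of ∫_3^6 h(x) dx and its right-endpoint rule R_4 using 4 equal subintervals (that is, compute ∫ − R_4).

Exact integral: ∫_3^6 h(x) dx = 282.
R_4 = 325.875.
Error = 282 − 325.875 = -43.875.

-43.875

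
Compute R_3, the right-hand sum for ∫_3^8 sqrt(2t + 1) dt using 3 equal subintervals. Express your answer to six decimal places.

Δt = (8 − 3)/3 = 5/3.
Right endpoints: 14/3, 19/3, 8.
f(14/3) ≈ 3.214550, f(19/3) ≈ 3.696846, f(8) ≈ 4.123106.
Sum = Δt · [f(14/3) + f(19/3) + f(8)].
Sum ≈ 18.390836.

18.390836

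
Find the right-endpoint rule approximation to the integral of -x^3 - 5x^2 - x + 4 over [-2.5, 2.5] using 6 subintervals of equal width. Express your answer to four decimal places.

-50.0810

Δx = (2.5 − (-2.5))/6 = 5/6.
Right endpoints: -5/3, -5/6, 0, 5/6, 5/3, 2.5.
f(-5/3) = -97/27, f(-5/6) = 419/216, f(0) = 4, f(5/6) = -191/216, f(5/3) = -437/27, f(2.5) = -45.375.
Sum = Δx · [f(-5/3) + f(-5/6) + f(0) + ...].
Sum ≈ -50.0810.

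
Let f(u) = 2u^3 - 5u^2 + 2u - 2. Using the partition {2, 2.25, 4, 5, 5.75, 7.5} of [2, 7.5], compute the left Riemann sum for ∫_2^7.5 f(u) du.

Subinterval widths: 0.25, 1.75, 1, 0.75, 1.75.
Left endpoints: 2, 2.25, 4, 5, 5.75.
f(2) = -2, f(2.25) = -0.03125, f(4) = 54, f(5) = 133, f(5.75) = 224.40625.
Sum = Σ Δu_i · f(u_i).
Sum = 545.90625.

545.90625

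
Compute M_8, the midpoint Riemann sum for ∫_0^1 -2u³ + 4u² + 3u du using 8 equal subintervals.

Δu = (1 − 0)/8 = 0.125.
Midpoints: 0.0625, 0.1875, 0.3125, 0.4375, 0.5625, 0.6875, 0.8125, 0.9375.
f(0.0625) = 415/2048, f(0.1875) = 1413/2048, f(0.3125) = 2595/2048, f(0.4375) = 3913/2048, f(0.5625) = 5319/2048, f(0.6875) = 6765/2048, f(0.8125) = 8203/2048, f(0.9375) = 9585/2048.
Sum = Δu · [f(0.0625) + f(0.1875) + f(0.3125) + ...].
Sum = 2.33203125.

2.33203125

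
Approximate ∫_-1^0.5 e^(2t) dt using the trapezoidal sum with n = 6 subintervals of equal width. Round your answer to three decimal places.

Δt = (0.5 − (-1))/6 = 0.25.
f(-1) ≈ 0.135, f(-0.75) ≈ 0.223, f(-0.5) ≈ 0.368, f(-0.25) ≈ 0.607, f(0) ≈ 1.000, f(0.25) ≈ 1.649, f(0.5) ≈ 2.718.
T_6 = (Δt/2)·[f(t_0) + 2f(t_1) + ... + 2f(t_{5}) + f(t_6)].
Sum ≈ 1.318.

1.318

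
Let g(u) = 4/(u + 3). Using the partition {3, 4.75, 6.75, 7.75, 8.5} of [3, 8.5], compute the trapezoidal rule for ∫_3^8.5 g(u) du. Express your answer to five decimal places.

Subinterval widths: 1.75, 2, 1, 0.75.
g(3) = 2/3, g(4.75) = 16/31, g(6.75) = 16/39, g(7.75) = 16/43, g(8.5) = 8/23.
On each subinterval the trapezoid contributes (Δu_i/2)·[g(u_{i-1}) + g(u_i)].
Sum ≈ 2.62248.

2.62248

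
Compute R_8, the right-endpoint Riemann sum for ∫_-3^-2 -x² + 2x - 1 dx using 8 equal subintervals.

-11.8984375

Δx = (-2 − (-3))/8 = 0.125.
Right endpoints: -2.875, -2.75, -2.625, -2.5, -2.375, -2.25, -2.125, -2.
f(-2.875) = -15.015625, f(-2.75) = -14.0625, f(-2.625) = -13.140625, f(-2.5) = -12.25, f(-2.375) = -11.390625, f(-2.25) = -10.5625, f(-2.125) = -9.765625, f(-2) = -9.
Sum = Δx · [f(-2.875) + f(-2.75) + f(-2.625) + ...].
Sum = -11.8984375.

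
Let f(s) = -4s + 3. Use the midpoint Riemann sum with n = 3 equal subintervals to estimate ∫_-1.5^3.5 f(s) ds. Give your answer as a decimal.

Δs = (3.5 − (-1.5))/3 = 5/3.
Midpoints: -2/3, 1, 8/3.
f(-2/3) = 17/3, f(1) = -1, f(8/3) = -23/3.
Sum = Δs · [f(-2/3) + f(1) + f(8/3)].
Sum = -5.

-5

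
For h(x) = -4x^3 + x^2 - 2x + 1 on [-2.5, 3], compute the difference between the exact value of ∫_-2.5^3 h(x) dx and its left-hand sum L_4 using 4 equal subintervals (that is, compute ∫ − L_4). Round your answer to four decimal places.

-119.4245

Exact integral: ∫_-2.5^3 h(x) dx ≈ -24.979167.
L_4 = 94.4453125.
Error ≈ -24.979167 − 94.4453125 ≈ -119.4245.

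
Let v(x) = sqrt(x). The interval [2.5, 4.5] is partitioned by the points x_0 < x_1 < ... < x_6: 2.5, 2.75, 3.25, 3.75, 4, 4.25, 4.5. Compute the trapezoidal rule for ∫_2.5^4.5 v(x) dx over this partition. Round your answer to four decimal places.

Subinterval widths: 0.25, 0.5, 0.5, 0.25, 0.25, 0.25.
v(2.5) ≈ 1.5811, v(2.75) ≈ 1.6583, v(3.25) ≈ 1.8028, v(3.75) ≈ 1.9365, v(4) ≈ 2.0000, v(4.25) ≈ 2.0616, v(4.5) ≈ 2.1213.
On each subinterval the trapezoid contributes (Δx_i/2)·[v(x_{i-1}) + v(x_i)].
Sum ≈ 3.7276.

3.7276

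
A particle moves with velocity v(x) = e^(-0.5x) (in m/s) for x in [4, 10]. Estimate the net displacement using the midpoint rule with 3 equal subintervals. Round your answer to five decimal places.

Δx = (10 − 4)/3 = 2.
Midpoints: 5, 7, 9.
v(5) ≈ 0.08208, v(7) ≈ 0.03020, v(9) ≈ 0.01111.
Sum = Δx · [v(5) + v(7) + v(9)].
Sum ≈ 0.24678.

0.24678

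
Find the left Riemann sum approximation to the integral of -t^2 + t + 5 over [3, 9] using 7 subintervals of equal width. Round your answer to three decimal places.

Δt = (9 − 3)/7 = 6/7.
Left endpoints: 3, 27/7, 33/7, 39/7, 45/7, 51/7, 57/7.
f(3) = -1, f(27/7) = -295/49, f(33/7) = -613/49, f(39/7) = -1003/49, f(45/7) = -1465/49, f(51/7) = -1999/49, f(57/7) = -2605/49.
Sum = Δt · [f(3) + f(27/7) + f(33/7) + ...].
Sum ≈ -140.449.

-140.449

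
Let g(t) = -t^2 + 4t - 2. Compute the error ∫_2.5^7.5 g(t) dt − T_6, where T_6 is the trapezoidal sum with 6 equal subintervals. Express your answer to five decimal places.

Exact integral: ∫_2.5^7.5 g(t) dt ≈ -45.4166667.
T_6 ≈ -45.9953704.
Error ≈ -45.4166667 − (-45.9953704) ≈ 0.57870.

0.57870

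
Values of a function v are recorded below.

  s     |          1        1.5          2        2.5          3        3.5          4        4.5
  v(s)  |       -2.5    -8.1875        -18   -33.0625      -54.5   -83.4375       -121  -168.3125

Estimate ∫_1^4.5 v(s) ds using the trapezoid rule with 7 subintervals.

-201.796875

Δs = 0.5.
T_7 = (0.5/2)·[(-2.5) + 2·(-8.1875) + 2·(-18) + 2·(-33.0625) + 2·(-54.5) + 2·(-83.4375) + 2·(-121) + (-168.3125)] = -201.796875.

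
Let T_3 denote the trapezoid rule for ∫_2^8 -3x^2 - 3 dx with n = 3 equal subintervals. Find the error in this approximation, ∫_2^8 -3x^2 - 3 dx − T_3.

Exact integral: ∫_2^8 f(x) dx = -522.
T_3 = -534.
Error = -522 − (-534) = 12.

12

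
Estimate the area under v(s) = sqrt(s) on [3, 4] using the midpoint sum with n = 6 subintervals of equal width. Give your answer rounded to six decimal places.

1.869276

Δs = (4 − 3)/6 = 1/6.
Midpoints: 37/12, 3.25, 41/12, 43/12, 3.75, 47/12.
v(37/12) ≈ 1.755942, v(3.25) ≈ 1.802776, v(41/12) ≈ 1.848423, v(43/12) ≈ 1.892969, v(3.75) ≈ 1.936492, v(47/12) ≈ 1.979057.
Sum = Δs · [v(37/12) + v(3.25) + v(41/12) + ...].
Sum ≈ 1.869276.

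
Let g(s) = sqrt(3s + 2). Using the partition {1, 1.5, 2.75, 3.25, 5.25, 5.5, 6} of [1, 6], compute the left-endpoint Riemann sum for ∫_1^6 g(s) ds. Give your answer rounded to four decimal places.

Subinterval widths: 0.5, 1.25, 0.5, 2, 0.25, 0.5.
Left endpoints: 1, 1.5, 2.75, 3.25, 5.25, 5.5.
g(1) ≈ 2.2361, g(1.5) ≈ 2.5495, g(2.75) ≈ 3.2016, g(3.25) ≈ 3.4278, g(5.25) ≈ 4.2131, g(5.5) ≈ 4.3012.
Sum = Σ Δs_i · g(s_i).
Sum ≈ 15.9652.

15.9652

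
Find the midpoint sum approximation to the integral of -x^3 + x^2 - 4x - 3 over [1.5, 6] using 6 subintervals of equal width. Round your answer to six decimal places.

-330.697266

Δx = (6 − 1.5)/6 = 0.75.
Midpoints: 1.875, 2.625, 3.375, 4.125, 4.875, 5.625.
f(1.875) = -6951/512, f(2.625) = -12645/512, f(3.375) = -22299/512, f(4.125) = -37209/512, f(4.875) = -58671/512, f(5.625) = -87981/512.
Sum = Δx · [f(1.875) + f(2.625) + f(3.375) + ...].
Sum ≈ -330.697266.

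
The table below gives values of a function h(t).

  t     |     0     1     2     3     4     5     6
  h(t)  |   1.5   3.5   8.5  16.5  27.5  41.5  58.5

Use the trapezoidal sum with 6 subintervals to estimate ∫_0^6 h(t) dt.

Δt = 1.
T_6 = (1/2)·[1.5 + 2·3.5 + 2·8.5 + 2·16.5 + 2·27.5 + 2·41.5 + 58.5] = 127.5.

127.5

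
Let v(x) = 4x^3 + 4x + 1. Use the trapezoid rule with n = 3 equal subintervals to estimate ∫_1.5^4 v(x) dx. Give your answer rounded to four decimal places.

290.4861

Δx = (4 − 1.5)/3 = 5/6.
v(1.5) = 20.5, v(7/3) = 1651/27, v(19/6) = 7597/54, v(4) = 273.
T_3 = (Δx/2)·[v(x_0) + 2v(x_1) + 2v(x_2) + v(x_3)].
Sum ≈ 290.4861.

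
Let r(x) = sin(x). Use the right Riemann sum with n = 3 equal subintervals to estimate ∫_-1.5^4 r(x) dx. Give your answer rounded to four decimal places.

Δx = (4 − (-1.5))/3 = 11/6.
Right endpoints: 1/3, 13/6, 4.
r(1/3) ≈ 0.3272, r(13/6) ≈ 0.8277, r(4) ≈ -0.7568.
Sum = Δx · [r(1/3) + r(13/6) + r(4)].
Sum ≈ 0.7298.

0.7298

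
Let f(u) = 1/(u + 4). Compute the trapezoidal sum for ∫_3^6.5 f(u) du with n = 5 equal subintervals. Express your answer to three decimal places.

0.406

Δu = (6.5 − 3)/5 = 0.7.
f(3) = 1/7, f(3.7) = 10/77, f(4.4) = 5/42, f(5.1) = 10/91, f(5.8) = 5/49, f(6.5) = 2/21.
T_5 = (Δu/2)·[f(u_0) + 2f(u_1) + ... + 2f(u_{4}) + f(u_5)].
Sum ≈ 0.406.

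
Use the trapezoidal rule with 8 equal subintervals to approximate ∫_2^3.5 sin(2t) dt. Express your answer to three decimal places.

Δt = (3.5 − 2)/8 = 0.1875.
f(2) ≈ -0.757, f(2.1875) ≈ -0.944, f(2.375) ≈ -0.999, f(2.5625) ≈ -0.916, f(2.75) ≈ -0.706, f(2.9375) ≈ -0.397, f(3.125) ≈ -0.033, f(3.3125) ≈ 0.335, f(3.5) ≈ 0.657.
T_8 = (Δt/2)·[f(t_0) + 2f(t_1) + ... + 2f(t_{7}) + f(t_8)].
Sum ≈ -0.696.

-0.696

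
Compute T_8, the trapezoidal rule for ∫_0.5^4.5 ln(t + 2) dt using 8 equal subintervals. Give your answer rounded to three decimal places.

Δt = (4.5 − 0.5)/8 = 0.5.
f(0.5) ≈ 0.916, f(1) ≈ 1.099, f(1.5) ≈ 1.253, f(2) ≈ 1.386, f(2.5) ≈ 1.504, f(3) ≈ 1.609, f(3.5) ≈ 1.705, f(4) ≈ 1.792, f(4.5) ≈ 1.872.
T_8 = (Δt/2)·[f(t_0) + 2f(t_1) + ... + 2f(t_{7}) + f(t_8)].
Sum ≈ 5.871.

5.871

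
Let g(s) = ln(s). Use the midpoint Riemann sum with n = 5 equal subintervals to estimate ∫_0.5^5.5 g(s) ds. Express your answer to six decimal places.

Δs = (5.5 − 0.5)/5 = 1.
Midpoints: 1, 2, 3, 4, 5.
g(1) ≈ 0.000000, g(2) ≈ 0.693147, g(3) ≈ 1.098612, g(4) ≈ 1.386294, g(5) ≈ 1.609438.
Sum = Δs · [g(1) + g(2) + g(3) + g(4) + g(5)].
Sum ≈ 4.787492.

4.787492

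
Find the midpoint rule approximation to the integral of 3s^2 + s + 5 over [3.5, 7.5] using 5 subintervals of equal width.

420.36

Δs = (7.5 − 3.5)/5 = 0.8.
Midpoints: 3.9, 4.7, 5.5, 6.3, 7.1.
f(3.9) = 54.53, f(4.7) = 75.97, f(5.5) = 101.25, f(6.3) = 130.37, f(7.1) = 163.33.
Sum = Δs · [f(3.9) + f(4.7) + f(5.5) + f(6.3) + f(7.1)].
Sum = 420.36.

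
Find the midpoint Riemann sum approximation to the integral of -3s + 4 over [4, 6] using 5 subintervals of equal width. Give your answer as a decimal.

-22

Δs = (6 − 4)/5 = 0.4.
Midpoints: 4.2, 4.6, 5, 5.4, 5.8.
f(4.2) = -8.6, f(4.6) = -9.8, f(5) = -11, f(5.4) = -12.2, f(5.8) = -13.4.
Sum = Δs · [f(4.2) + f(4.6) + f(5) + f(5.4) + f(5.8)].
Sum = -22.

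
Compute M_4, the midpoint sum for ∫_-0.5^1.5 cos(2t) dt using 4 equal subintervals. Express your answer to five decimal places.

0.51238

Δt = (1.5 − (-0.5))/4 = 0.5.
Midpoints: -0.25, 0.25, 0.75, 1.25.
f(-0.25) ≈ 0.87758, f(0.25) ≈ 0.87758, f(0.75) ≈ 0.07074, f(1.25) ≈ -0.80114.
Sum = Δt · [f(-0.25) + f(0.25) + f(0.75) + f(1.25)].
Sum ≈ 0.51238.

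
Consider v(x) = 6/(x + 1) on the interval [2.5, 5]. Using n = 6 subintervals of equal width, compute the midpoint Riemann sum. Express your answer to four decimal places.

3.2316

Δx = (5 − 2.5)/6 = 5/12.
Midpoints: 65/24, 3.125, 85/24, 95/24, 4.375, 115/24.
v(65/24) = 144/89, v(3.125) = 16/11, v(85/24) = 144/109, v(95/24) = 144/119, v(4.375) = 48/43, v(115/24) = 144/139.
Sum = Δx · [v(65/24) + v(3.125) + v(85/24) + ...].
Sum ≈ 3.2316.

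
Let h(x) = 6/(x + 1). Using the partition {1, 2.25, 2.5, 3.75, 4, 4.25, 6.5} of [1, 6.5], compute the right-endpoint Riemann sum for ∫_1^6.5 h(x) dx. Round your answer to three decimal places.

6.701

Subinterval widths: 1.25, 0.25, 1.25, 0.25, 0.25, 2.25.
Right endpoints: 2.25, 2.5, 3.75, 4, 4.25, 6.5.
h(2.25) = 24/13, h(2.5) = 12/7, h(3.75) = 24/19, h(4) = 1.2, h(4.25) = 8/7, h(6.5) = 0.8.
Sum = Σ Δx_i · h(x_i).
Sum ≈ 6.701.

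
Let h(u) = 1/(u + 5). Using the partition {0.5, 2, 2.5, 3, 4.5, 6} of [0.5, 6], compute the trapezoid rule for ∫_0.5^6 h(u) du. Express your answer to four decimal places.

0.6970

Subinterval widths: 1.5, 0.5, 0.5, 1.5, 1.5.
h(0.5) = 2/11, h(2) = 1/7, h(2.5) = 2/15, h(3) = 0.125, h(4.5) = 2/19, h(6) = 1/11.
On each subinterval the trapezoid contributes (Δu_i/2)·[h(u_{i-1}) + h(u_i)].
Sum ≈ 0.6970.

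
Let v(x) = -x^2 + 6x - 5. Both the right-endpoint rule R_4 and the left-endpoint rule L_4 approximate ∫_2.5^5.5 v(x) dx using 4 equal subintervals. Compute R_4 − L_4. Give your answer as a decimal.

-4.5

R_4 = 4.21875.
L_4 = 8.71875.
R_4 − L_4 = -4.5.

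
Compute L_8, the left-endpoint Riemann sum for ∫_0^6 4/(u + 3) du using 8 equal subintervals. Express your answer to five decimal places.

4.74618

Δu = (6 − 0)/8 = 0.75.
Left endpoints: 0, 0.75, 1.5, 2.25, 3, 3.75, 4.5, 5.25.
f(0) = 4/3, f(0.75) = 16/15, f(1.5) = 8/9, f(2.25) = 16/21, f(3) = 2/3, f(3.75) = 16/27, f(4.5) = 8/15, f(5.25) = 16/33.
Sum = Δu · [f(0) + f(0.75) + f(1.5) + ...].
Sum ≈ 4.74618.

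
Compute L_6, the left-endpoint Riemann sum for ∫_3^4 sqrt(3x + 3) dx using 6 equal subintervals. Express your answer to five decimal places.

3.63816

Δx = (4 − 3)/6 = 1/6.
Left endpoints: 3, 19/6, 10/3, 3.5, 11/3, 23/6.
f(3) ≈ 3.46410, f(19/6) ≈ 3.53553, f(10/3) ≈ 3.60555, f(3.5) ≈ 3.67423, f(11/3) ≈ 3.74166, f(23/6) ≈ 3.80789.
Sum = Δx · [f(3) + f(19/6) + f(10/3) + ...].
Sum ≈ 3.63816.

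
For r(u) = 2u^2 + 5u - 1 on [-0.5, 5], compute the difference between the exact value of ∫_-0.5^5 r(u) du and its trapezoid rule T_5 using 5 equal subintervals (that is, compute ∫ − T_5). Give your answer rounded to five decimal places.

-2.21833

Exact integral: ∫_-0.5^5 r(u) du ≈ 139.7916667.
T_5 = 142.01.
Error ≈ 139.7916667 − 142.01 ≈ -2.21833.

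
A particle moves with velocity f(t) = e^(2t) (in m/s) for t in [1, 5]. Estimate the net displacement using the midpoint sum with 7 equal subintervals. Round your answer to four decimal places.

10432.4445

Δt = (5 − 1)/7 = 4/7.
Midpoints: 9/7, 13/7, 17/7, 3, 25/7, 29/7, 33/7.
f(9/7) ≈ 13.0845, f(13/7) ≈ 41.0293, f(17/7) ≈ 128.6561, f(3) ≈ 403.4288, f(25/7) ≈ 1265.0376, f(29/7) ≈ 3966.7972, f(33/7) ≈ 12438.7444.
Sum = Δt · [f(9/7) + f(13/7) + f(17/7) + ...].
Sum ≈ 10432.4445.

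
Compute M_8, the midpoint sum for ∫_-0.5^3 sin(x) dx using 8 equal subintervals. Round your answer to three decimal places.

1.883

Δx = (3 − (-0.5))/8 = 0.4375.
Midpoints: -0.28125, 0.15625, 0.59375, 1.03125, 1.46875, 1.90625, 2.34375, 2.78125.
f(-0.28125) ≈ -0.278, f(0.15625) ≈ 0.156, f(0.59375) ≈ 0.559, f(1.03125) ≈ 0.858, f(1.46875) ≈ 0.995, f(1.90625) ≈ 0.944, f(2.34375) ≈ 0.716, f(2.78125) ≈ 0.353.
Sum = Δx · [f(-0.28125) + f(0.15625) + f(0.59375) + ...].
Sum ≈ 1.883.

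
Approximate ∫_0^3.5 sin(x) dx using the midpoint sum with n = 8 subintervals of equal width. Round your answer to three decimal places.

Δx = (3.5 − 0)/8 = 0.4375.
Midpoints: 0.21875, 0.65625, 1.09375, 1.53125, 1.96875, 2.40625, 2.84375, 3.28125.
f(0.21875) ≈ 0.217, f(0.65625) ≈ 0.610, f(1.09375) ≈ 0.888, f(1.53125) ≈ 0.999, f(1.96875) ≈ 0.922, f(2.40625) ≈ 0.671, f(2.84375) ≈ 0.293, f(3.28125) ≈ -0.139.
Sum = Δx · [f(0.21875) + f(0.65625) + f(1.09375) + ...].
Sum ≈ 1.952.

1.952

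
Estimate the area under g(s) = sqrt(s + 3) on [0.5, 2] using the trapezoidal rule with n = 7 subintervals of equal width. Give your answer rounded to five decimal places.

Δs = (2 − 0.5)/7 = 3/14.
g(0.5) ≈ 1.87083, g(5/7) ≈ 1.92725, g(13/14) ≈ 1.98206, g(8/7) ≈ 2.03540, g(19/14) ≈ 2.08738, g(11/7) ≈ 2.13809, g(25/14) ≈ 2.18763, g(2) ≈ 2.23607.
T_7 = (Δs/2)·[g(s_0) + 2g(s_1) + ... + 2g(s_{6}) + g(s_7)].
Sum ≈ 3.08813.

3.08813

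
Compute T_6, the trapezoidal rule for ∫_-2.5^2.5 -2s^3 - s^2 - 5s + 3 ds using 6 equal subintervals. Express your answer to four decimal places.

Δs = (2.5 − (-2.5))/6 = 5/6.
f(-2.5) = 40.5, f(-5/3) = 481/27, f(-5/6) = 206/27, f(0) = 3, f(5/6) = -163/54, f(5/3) = -469/27, f(2.5) = -47.
T_6 = (Δs/2)·[f(s_0) + 2f(s_1) + ... + 2f(s_{5}) + f(s_6)].
Sum ≈ 4.0046.

4.0046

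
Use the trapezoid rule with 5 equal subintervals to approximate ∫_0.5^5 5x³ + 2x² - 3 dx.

877.19625

Δx = (5 − 0.5)/5 = 0.9.
f(0.5) = -1.875, f(1.4) = 14.64, f(2.3) = 68.415, f(3.2) = 181.32, f(4.1) = 375.225, f(5) = 672.
T_5 = (Δx/2)·[f(x_0) + 2f(x_1) + ... + 2f(x_{4}) + f(x_5)].
Sum = 877.19625.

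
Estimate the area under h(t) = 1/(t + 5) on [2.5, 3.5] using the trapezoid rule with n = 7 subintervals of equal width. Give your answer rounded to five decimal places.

Δt = (3.5 − 2.5)/7 = 1/7.
h(2.5) = 2/15, h(37/14) = 14/107, h(39/14) = 14/109, h(41/14) = 14/111, h(43/14) = 14/113, h(45/14) = 14/115, h(47/14) = 14/117, h(3.5) = 2/17.
T_7 = (Δt/2)·[h(t_0) + 2h(t_1) + ... + 2h(t_{6}) + h(t_7)].
Sum ≈ 0.12517.

0.12517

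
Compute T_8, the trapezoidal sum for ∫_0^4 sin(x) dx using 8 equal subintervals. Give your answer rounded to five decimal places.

Δx = (4 − 0)/8 = 0.5.
f(0) ≈ 0.00000, f(0.5) ≈ 0.47943, f(1) ≈ 0.84147, f(1.5) ≈ 0.99749, f(2) ≈ 0.90930, f(2.5) ≈ 0.59847, f(3) ≈ 0.14112, f(3.5) ≈ -0.35078, f(4) ≈ -0.75680.
T_8 = (Δx/2)·[f(x_0) + 2f(x_1) + ... + 2f(x_{7}) + f(x_8)].
Sum ≈ 1.61905.

1.61905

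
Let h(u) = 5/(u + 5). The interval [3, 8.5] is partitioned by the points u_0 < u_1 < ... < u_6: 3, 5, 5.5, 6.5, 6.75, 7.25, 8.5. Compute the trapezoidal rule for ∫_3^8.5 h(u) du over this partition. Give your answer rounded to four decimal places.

Subinterval widths: 2, 0.5, 1, 0.25, 0.5, 1.25.
h(3) = 0.625, h(5) = 0.5, h(5.5) = 10/21, h(6.5) = 10/23, h(6.75) = 20/47, h(7.25) = 20/49, h(8.5) = 10/27.
On each subinterval the trapezoid contributes (Δu_i/2)·[h(u_{i-1}) + h(u_i)].
Sum ≈ 2.6271.

2.6271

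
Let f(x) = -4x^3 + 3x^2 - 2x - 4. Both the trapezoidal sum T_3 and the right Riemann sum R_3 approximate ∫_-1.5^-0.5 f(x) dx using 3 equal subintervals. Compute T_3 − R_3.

T_3 ≈ 6.52778.
R_3 ≈ 3.02778.
T_3 − R_3 = 3.5.

3.5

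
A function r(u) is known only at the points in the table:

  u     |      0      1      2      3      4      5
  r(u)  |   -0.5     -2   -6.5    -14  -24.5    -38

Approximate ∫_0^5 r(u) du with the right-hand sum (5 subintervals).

-85

Δu = 1.
Sum = 1·[(-2) + (-6.5) + (-14) + (-24.5) + (-38)] = -85.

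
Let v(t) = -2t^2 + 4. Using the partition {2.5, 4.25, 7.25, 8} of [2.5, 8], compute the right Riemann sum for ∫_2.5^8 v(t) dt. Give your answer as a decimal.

-452.59375

Subinterval widths: 1.75, 3, 0.75.
Right endpoints: 4.25, 7.25, 8.
v(4.25) = -32.125, v(7.25) = -101.125, v(8) = -124.
Sum = Σ Δt_i · v(t_i).
Sum = -452.59375.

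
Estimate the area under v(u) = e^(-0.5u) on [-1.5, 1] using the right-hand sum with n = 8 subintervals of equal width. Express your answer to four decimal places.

Δu = (1 − (-1.5))/8 = 0.3125.
Right endpoints: -1.1875, -0.875, -0.5625, -0.25, 0.0625, 0.375, 0.6875, 1.
v(-1.1875) ≈ 1.8108, v(-0.875) ≈ 1.5488, v(-0.5625) ≈ 1.3248, v(-0.25) ≈ 1.1331, v(0.0625) ≈ 0.9692, v(0.375) ≈ 0.8290, v(0.6875) ≈ 0.7091, v(1) ≈ 0.6065.
Sum = Δu · [v(-1.1875) + v(-0.875) + v(-0.5625) + ...].
Sum ≈ 2.7911.

2.7911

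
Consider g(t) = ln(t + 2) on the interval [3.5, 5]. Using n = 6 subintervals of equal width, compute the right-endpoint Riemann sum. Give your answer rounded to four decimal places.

Δt = (5 − 3.5)/6 = 0.25.
Right endpoints: 3.75, 4, 4.25, 4.5, 4.75, 5.
g(3.75) ≈ 1.7492, g(4) ≈ 1.7918, g(4.25) ≈ 1.8326, g(4.5) ≈ 1.8718, g(4.75) ≈ 1.9095, g(5) ≈ 1.9459.
Sum = Δt · [g(3.75) + g(4) + g(4.25) + ...].
Sum ≈ 2.7752.

2.7752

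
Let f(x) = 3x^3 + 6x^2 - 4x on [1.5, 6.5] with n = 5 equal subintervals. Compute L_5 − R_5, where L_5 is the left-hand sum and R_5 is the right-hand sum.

-1033.75

L_5 = 1315.625.
R_5 = 2349.375.
L_5 − R_5 = -1033.75.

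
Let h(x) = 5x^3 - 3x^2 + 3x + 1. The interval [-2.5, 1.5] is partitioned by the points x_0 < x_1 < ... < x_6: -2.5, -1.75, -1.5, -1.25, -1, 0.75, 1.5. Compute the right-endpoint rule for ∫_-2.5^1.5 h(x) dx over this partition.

-25.61328125

Subinterval widths: 0.75, 0.25, 0.25, 0.25, 1.75, 0.75.
Right endpoints: -1.75, -1.5, -1.25, -1, 0.75, 1.5.
h(-1.75) = -40.234375, h(-1.5) = -27.125, h(-1.25) = -17.203125, h(-1) = -10, h(0.75) = 3.671875, h(1.5) = 15.625.
Sum = Σ Δx_i · h(x_i).
Sum = -25.61328125.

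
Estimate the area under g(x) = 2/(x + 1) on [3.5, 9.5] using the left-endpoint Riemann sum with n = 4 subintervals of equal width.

1.9

Δx = (9.5 − 3.5)/4 = 1.5.
Left endpoints: 3.5, 5, 6.5, 8.
g(3.5) = 4/9, g(5) = 1/3, g(6.5) = 4/15, g(8) = 2/9.
Sum = Δx · [g(3.5) + g(5) + g(6.5) + g(8)].
Sum = 1.9.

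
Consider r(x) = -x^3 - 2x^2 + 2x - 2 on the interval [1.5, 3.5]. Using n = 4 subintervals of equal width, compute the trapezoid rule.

Δx = (3.5 − 1.5)/4 = 0.5.
r(1.5) = -6.875, r(2) = -14, r(2.5) = -25.125, r(3) = -41, r(3.5) = -62.375.
T_4 = (Δx/2)·[r(x_0) + 2r(x_1) + 2r(x_2) + 2r(x_3) + r(x_4)].
Sum = -57.375.

-57.375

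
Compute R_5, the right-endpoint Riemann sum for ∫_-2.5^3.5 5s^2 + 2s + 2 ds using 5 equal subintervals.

Δs = (3.5 − (-2.5))/5 = 1.2.
Right endpoints: -1.3, -0.1, 1.1, 2.3, 3.5.
f(-1.3) = 7.85, f(-0.1) = 1.85, f(1.1) = 10.25, f(2.3) = 33.05, f(3.5) = 70.25.
Sum = Δs · [f(-1.3) + f(-0.1) + f(1.1) + f(2.3) + f(3.5)].
Sum = 147.9.

147.9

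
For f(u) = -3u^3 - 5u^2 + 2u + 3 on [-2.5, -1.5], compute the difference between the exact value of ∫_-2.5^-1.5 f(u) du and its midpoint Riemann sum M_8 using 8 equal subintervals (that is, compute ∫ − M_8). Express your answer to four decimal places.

Exact integral: ∫_-2.5^-1.5 f(u) du ≈ 4.083333.
M_8 = 4.06640625.
Error ≈ 4.083333 − 4.06640625 ≈ 0.0169.

0.0169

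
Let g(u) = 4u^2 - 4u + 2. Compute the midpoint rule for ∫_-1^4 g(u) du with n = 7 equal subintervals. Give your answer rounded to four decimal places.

65.8163

Δu = (4 − (-1))/7 = 5/7.
Midpoints: -9/14, 1/14, 11/14, 1.5, 31/14, 41/14, 51/14.
g(-9/14) = 305/49, g(1/14) = 85/49, g(11/14) = 65/49, g(1.5) = 5, g(31/14) = 625/49, g(41/14) = 1205/49, g(51/14) = 1985/49.
Sum = Δu · [g(-9/14) + g(1/14) + g(11/14) + ...].
Sum ≈ 65.8163.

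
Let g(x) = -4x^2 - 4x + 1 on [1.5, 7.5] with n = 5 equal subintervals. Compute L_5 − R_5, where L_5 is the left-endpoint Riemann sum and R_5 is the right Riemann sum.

288

L_5 = -521.76.
R_5 = -809.76.
L_5 − R_5 = 288.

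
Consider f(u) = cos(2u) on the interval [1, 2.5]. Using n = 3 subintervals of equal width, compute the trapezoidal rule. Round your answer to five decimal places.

-0.85494

Δu = (2.5 − 1)/3 = 0.5.
f(1) ≈ -0.41615, f(1.5) ≈ -0.98999, f(2) ≈ -0.65364, f(2.5) ≈ 0.28366.
T_3 = (Δu/2)·[f(u_0) + 2f(u_1) + 2f(u_2) + f(u_3)].
Sum ≈ -0.85494.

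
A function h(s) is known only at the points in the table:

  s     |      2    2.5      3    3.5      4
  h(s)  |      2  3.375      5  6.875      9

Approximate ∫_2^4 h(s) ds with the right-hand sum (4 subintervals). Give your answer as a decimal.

12.125

Δs = 0.5.
Sum = 0.5·[3.375 + 5 + 6.875 + 9] = 12.125.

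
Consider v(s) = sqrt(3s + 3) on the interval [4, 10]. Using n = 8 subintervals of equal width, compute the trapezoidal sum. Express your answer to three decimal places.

29.211

Δs = (10 − 4)/8 = 0.75.
v(4) ≈ 3.873, v(4.75) ≈ 4.153, v(5.5) ≈ 4.416, v(6.25) ≈ 4.664, v(7) ≈ 4.899, v(7.75) ≈ 5.123, v(8.5) ≈ 5.339, v(9.25) ≈ 5.545, v(10) ≈ 5.745.
T_8 = (Δs/2)·[v(s_0) + 2v(s_1) + ... + 2v(s_{7}) + v(s_8)].
Sum ≈ 29.211.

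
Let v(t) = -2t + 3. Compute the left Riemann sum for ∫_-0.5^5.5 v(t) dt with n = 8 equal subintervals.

Δt = (5.5 − (-0.5))/8 = 0.75.
Left endpoints: -0.5, 0.25, 1, 1.75, 2.5, 3.25, 4, 4.75.
v(-0.5) = 4, v(0.25) = 2.5, v(1) = 1, v(1.75) = -0.5, v(2.5) = -2, v(3.25) = -3.5, v(4) = -5, v(4.75) = -6.5.
Sum = Δt · [v(-0.5) + v(0.25) + v(1) + ...].
Sum = -7.5.

-7.5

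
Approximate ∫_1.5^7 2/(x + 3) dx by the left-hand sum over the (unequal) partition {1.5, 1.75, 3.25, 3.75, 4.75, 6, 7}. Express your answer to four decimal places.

1.7438

Subinterval widths: 0.25, 1.5, 0.5, 1, 1.25, 1.
Left endpoints: 1.5, 1.75, 3.25, 3.75, 4.75, 6.
f(1.5) = 4/9, f(1.75) = 8/19, f(3.25) = 0.32, f(3.75) = 8/27, f(4.75) = 8/31, f(6) = 2/9.
Sum = Σ Δx_i · f(x_i).
Sum ≈ 1.7438.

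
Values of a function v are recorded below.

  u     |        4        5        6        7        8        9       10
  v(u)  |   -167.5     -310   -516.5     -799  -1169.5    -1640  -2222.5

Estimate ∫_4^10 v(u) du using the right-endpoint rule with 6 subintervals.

-6657.5

Δu = 1.
Sum = 1·[(-310) + (-516.5) + (-799) + (-1169.5) + (-1640) + (-2222.5)] = -6657.5.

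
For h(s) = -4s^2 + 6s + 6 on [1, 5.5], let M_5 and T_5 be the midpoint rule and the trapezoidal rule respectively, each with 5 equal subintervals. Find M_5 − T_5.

3.645

M_5 = -104.535.
T_5 = -108.18.
M_5 − T_5 = 3.645.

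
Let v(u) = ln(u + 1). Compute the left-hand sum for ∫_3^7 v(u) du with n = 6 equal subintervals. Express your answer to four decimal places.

6.8547

Δu = (7 − 3)/6 = 2/3.
Left endpoints: 3, 11/3, 13/3, 5, 17/3, 19/3.
v(3) ≈ 1.3863, v(11/3) ≈ 1.5404, v(13/3) ≈ 1.6740, v(5) ≈ 1.7918, v(17/3) ≈ 1.8971, v(19/3) ≈ 1.9924.
Sum = Δu · [v(3) + v(11/3) + v(13/3) + ...].
Sum ≈ 6.8547.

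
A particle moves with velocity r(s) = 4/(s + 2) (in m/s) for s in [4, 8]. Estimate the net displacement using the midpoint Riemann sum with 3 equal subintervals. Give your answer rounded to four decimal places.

2.0381

Δs = (8 − 4)/3 = 4/3.
Midpoints: 14/3, 6, 22/3.
r(14/3) = 0.6, r(6) = 0.5, r(22/3) = 3/7.
Sum = Δs · [r(14/3) + r(6) + r(22/3)].
Sum ≈ 2.0381.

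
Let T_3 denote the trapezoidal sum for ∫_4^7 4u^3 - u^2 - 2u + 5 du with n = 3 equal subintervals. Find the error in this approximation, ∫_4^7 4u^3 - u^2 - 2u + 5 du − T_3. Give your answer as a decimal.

-32.5

Exact integral: ∫_4^7 f(u) du = 2034.
T_3 = 2066.5.
Error = 2034 − 2066.5 = -32.5.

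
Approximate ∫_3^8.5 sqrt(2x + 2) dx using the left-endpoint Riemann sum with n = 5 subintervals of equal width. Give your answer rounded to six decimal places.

19.209640

Δx = (8.5 − 3)/5 = 1.1.
Left endpoints: 3, 4.1, 5.2, 6.3, 7.4.
f(3) ≈ 2.828427, f(4.1) ≈ 3.193744, f(5.2) ≈ 3.521363, f(6.3) ≈ 3.820995, f(7.4) ≈ 4.098780.
Sum = Δx · [f(3) + f(4.1) + f(5.2) + f(6.3) + f(7.4)].
Sum ≈ 19.209640.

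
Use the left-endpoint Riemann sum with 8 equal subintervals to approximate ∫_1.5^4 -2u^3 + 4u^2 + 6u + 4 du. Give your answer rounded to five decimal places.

14.11377

Δu = (4 − 1.5)/8 = 0.3125.
Left endpoints: 1.5, 1.8125, 2.125, 2.4375, 2.75, 3.0625, 3.375, 3.6875.
f(1.5) = 15.25, f(1.8125) = 32987/2048, f(2.125) = 15.62109375, f(2.4375) = 27497/2048, f(2.75) = 9.15625, f(3.0625) = 5007/2048, f(3.375) = -7.07421875, f(3.6875) = -40483/2048.
Sum = Δu · [f(1.5) + f(1.8125) + f(2.125) + ...].
Sum ≈ 14.11377.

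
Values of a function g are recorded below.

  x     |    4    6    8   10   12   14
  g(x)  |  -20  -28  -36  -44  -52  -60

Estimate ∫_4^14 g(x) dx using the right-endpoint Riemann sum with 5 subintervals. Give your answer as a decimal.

Δx = 2.
Sum = 2·[(-28) + (-36) + (-44) + (-52) + (-60)] = -440.

-440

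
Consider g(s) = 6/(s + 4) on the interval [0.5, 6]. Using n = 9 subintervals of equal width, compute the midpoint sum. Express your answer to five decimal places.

4.78738

Δs = (6 − 0.5)/9 = 11/18.
Midpoints: 29/36, 17/12, 73/36, 95/36, 3.25, 139/36, 161/36, 61/12, 205/36.
g(29/36) = 216/173, g(17/12) = 72/65, g(73/36) = 216/217, g(95/36) = 216/239, g(3.25) = 24/29, g(139/36) = 216/283, g(161/36) = 216/305, g(61/12) = 72/109, g(205/36) = 216/349.
Sum = Δs · [g(29/36) + g(17/12) + g(73/36) + ...].
Sum ≈ 4.78738.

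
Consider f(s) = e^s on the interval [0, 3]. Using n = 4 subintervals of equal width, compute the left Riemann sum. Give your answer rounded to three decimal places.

12.815

Δs = (3 − 0)/4 = 0.75.
Left endpoints: 0, 0.75, 1.5, 2.25.
f(0) ≈ 1.000, f(0.75) ≈ 2.117, f(1.5) ≈ 4.482, f(2.25) ≈ 9.488.
Sum = Δs · [f(0) + f(0.75) + f(1.5) + f(2.25)].
Sum ≈ 12.815.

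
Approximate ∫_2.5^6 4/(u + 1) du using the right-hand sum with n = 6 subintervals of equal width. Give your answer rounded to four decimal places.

2.6128

Δu = (6 − 2.5)/6 = 7/12.
Right endpoints: 37/12, 11/3, 4.25, 29/6, 65/12, 6.
f(37/12) = 48/49, f(11/3) = 6/7, f(4.25) = 16/21, f(29/6) = 24/35, f(65/12) = 48/77, f(6) = 4/7.
Sum = Δu · [f(37/12) + f(11/3) + f(4.25) + ...].
Sum ≈ 2.6128.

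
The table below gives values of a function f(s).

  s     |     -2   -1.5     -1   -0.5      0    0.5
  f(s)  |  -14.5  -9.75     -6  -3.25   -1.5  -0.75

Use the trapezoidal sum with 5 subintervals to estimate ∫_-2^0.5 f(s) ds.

Δs = 0.5.
T_5 = (0.5/2)·[(-14.5) + 2·(-9.75) + 2·(-6) + 2·(-3.25) + 2·(-1.5) + (-0.75)] = -14.0625.

-14.0625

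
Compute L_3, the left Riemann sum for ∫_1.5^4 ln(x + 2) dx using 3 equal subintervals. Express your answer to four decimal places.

3.6344

Δx = (4 − 1.5)/3 = 5/6.
Left endpoints: 1.5, 7/3, 19/6.
f(1.5) ≈ 1.2528, f(7/3) ≈ 1.4663, f(19/6) ≈ 1.6422.
Sum = Δx · [f(1.5) + f(7/3) + f(19/6)].
Sum ≈ 3.6344.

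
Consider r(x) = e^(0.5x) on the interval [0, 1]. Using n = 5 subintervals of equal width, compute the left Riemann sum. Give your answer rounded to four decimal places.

1.2337

Δx = (1 − 0)/5 = 0.2.
Left endpoints: 0, 0.2, 0.4, 0.6, 0.8.
r(0) ≈ 1.0000, r(0.2) ≈ 1.1052, r(0.4) ≈ 1.2214, r(0.6) ≈ 1.3499, r(0.8) ≈ 1.4918.
Sum = Δx · [r(0) + r(0.2) + r(0.4) + r(0.6) + r(0.8)].
Sum ≈ 1.2337.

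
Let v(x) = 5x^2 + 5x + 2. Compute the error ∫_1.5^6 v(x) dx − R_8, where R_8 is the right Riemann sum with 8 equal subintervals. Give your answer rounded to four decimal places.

-54.9756

Exact integral: ∫_1.5^6 v(x) dx = 447.75.
R_8 ≈ 502.725586.
Error ≈ 447.75 − 502.725586 ≈ -54.9756.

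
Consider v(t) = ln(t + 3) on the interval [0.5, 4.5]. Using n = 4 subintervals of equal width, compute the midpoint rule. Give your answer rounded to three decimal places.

Δt = (4.5 − 0.5)/4 = 1.
Midpoints: 1, 2, 3, 4.
v(1) ≈ 1.386, v(2) ≈ 1.609, v(3) ≈ 1.792, v(4) ≈ 1.946.
Sum = Δt · [v(1) + v(2) + v(3) + v(4)].
Sum ≈ 6.733.

6.733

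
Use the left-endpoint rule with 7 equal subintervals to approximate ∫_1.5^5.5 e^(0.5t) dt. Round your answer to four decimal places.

23.3706

Δt = (5.5 − 1.5)/7 = 4/7.
Left endpoints: 1.5, 29/14, 37/14, 45/14, 53/14, 61/14, 69/14.
f(1.5) ≈ 2.1170, f(29/14) ≈ 2.8171, f(37/14) ≈ 3.7488, f(45/14) ≈ 4.9885, f(53/14) ≈ 6.6383, f(61/14) ≈ 8.8337, f(69/14) ≈ 11.7551.
Sum = Δt · [f(1.5) + f(29/14) + f(37/14) + ...].
Sum ≈ 23.3706.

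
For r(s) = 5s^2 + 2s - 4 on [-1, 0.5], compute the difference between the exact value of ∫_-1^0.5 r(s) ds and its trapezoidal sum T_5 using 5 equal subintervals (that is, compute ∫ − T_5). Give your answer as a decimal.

-0.1125

Exact integral: ∫_-1^0.5 r(s) ds = -4.875.
T_5 = -4.7625.
Error = -4.875 − (-4.7625) = -0.1125.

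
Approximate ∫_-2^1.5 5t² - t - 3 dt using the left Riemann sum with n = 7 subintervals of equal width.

Δt = (1.5 − (-2))/7 = 0.5.
Left endpoints: -2, -1.5, -1, -0.5, 0, 0.5, 1.
f(-2) = 19, f(-1.5) = 9.75, f(-1) = 3, f(-0.5) = -1.25, f(0) = -3, f(0.5) = -2.25, f(1) = 1.
Sum = Δt · [f(-2) + f(-1.5) + f(-1) + ...].
Sum = 13.125.

13.125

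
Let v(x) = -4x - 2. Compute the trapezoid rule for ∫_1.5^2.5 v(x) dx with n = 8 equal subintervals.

Δx = (2.5 − 1.5)/8 = 0.125.
v(1.5) = -8, v(1.625) = -8.5, v(1.75) = -9, v(1.875) = -9.5, v(2) = -10, v(2.125) = -10.5, v(2.25) = -11, v(2.375) = -11.5, v(2.5) = -12.
T_8 = (Δx/2)·[v(x_0) + 2v(x_1) + ... + 2v(x_{7}) + v(x_8)].
Sum = -10.

-10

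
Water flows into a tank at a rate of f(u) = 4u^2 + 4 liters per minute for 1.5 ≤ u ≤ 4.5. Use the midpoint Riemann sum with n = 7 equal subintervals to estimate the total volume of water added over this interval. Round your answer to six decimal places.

Δu = (4.5 − 1.5)/7 = 3/7.
Midpoints: 12/7, 15/7, 18/7, 3, 24/7, 27/7, 30/7.
f(12/7) = 772/49, f(15/7) = 1096/49, f(18/7) = 1492/49, f(3) = 40, f(24/7) = 2500/49, f(27/7) = 3112/49, f(30/7) = 3796/49.
Sum = Δu · [f(12/7) + f(15/7) + f(18/7) + ...].
Sum ≈ 128.816327.

128.816327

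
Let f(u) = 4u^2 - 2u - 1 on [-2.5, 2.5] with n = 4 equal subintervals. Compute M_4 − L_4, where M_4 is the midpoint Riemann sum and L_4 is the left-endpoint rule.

-14.0625

M_4 = 34.0625.
L_4 = 48.125.
M_4 − L_4 = -14.0625.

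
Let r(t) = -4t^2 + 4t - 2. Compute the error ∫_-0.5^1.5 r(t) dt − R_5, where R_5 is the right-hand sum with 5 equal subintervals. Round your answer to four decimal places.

0.2133

Exact integral: ∫_-0.5^1.5 r(t) dt ≈ -4.666667.
R_5 = -4.88.
Error ≈ -4.666667 − (-4.88) ≈ 0.2133.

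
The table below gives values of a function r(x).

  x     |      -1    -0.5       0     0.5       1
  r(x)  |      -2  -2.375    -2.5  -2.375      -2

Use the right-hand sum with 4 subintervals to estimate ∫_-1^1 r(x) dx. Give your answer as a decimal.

Δx = 0.5.
Sum = 0.5·[(-2.375) + (-2.5) + (-2.375) + (-2)] = -4.625.

-4.625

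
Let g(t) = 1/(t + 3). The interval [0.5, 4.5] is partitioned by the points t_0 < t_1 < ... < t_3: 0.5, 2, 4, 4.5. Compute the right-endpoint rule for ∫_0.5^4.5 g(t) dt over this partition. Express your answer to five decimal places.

0.65238

Subinterval widths: 1.5, 2, 0.5.
Right endpoints: 2, 4, 4.5.
g(2) = 0.2, g(4) = 1/7, g(4.5) = 2/15.
Sum = Σ Δt_i · g(t_i).
Sum ≈ 0.65238.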